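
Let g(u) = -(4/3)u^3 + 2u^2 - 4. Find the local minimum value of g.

g'(u) = -4u^2 + 4u = 0 at u = 0, 1.
g''(u) = -8u + 4. g''(0) = 4 > 0 ⇒ local minimum; g''(1) = -4 < 0 ⇒ local maximum.
Thus g has its local minimum at u = 0, with value -4.

-4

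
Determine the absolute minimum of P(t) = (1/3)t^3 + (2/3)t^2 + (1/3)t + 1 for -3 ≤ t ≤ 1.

-3

The derivative is t^2 + (4/3)t + 1/3, which vanishes at t = -1 and t = -1/3.
Evaluating at the critical points and endpoints: P(-3) = -3,  P(-1) = 1,  P(-1/3) = 77/81,  P(1) = 7/3.
So the minimum is P(-3) = -3.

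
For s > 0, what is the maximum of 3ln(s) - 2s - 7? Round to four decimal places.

-8.7836

g'(s) = 3/s − 2 = 0 gives s = 3/2.
g''(s) = -3/s², which is negative for s > 0, so this is a local maximum.
g(3/2) = 3·ln(3/2) - 3 - 7 ≈ -8.7836.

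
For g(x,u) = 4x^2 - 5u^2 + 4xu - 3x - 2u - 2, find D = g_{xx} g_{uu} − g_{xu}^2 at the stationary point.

∂g/∂x = 8x + 4u - 3 = 0 and ∂g/∂u = 4x - 10u - 2 = 0, so (x, u) = (19/48, -1/24).
The Hessian has g_{xx} = 8, g_{uu} = -10, g_{xu} = 4, giving D = -96 < 0, so the point is a saddle point.
D = (8)·(-10) − (4)^2 = -96.

-96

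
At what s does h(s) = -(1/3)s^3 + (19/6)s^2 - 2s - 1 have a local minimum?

1/3

Critical points: h'(s) = -s^2 + (19/3)s - 2 vanishes at s = 1/3, 6.
h''(s) = -2s + 19/3. h''(1/3) = 17/3 > 0 ⇒ local minimum; h''(6) = -17/3 < 0 ⇒ local maximum.
So the local minimum value is h(1/3) = -215/162.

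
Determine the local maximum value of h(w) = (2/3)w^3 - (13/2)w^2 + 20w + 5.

595/24

h'(w) = 2w^2 - 13w + 20 = 0 at w = 5/2, 4.
Since h''(w) = 4w - 13, we get h''(5/2) = -3 < 0 ⇒ local maximum; h''(4) = 3 > 0 ⇒ local minimum.
So the local maximum value is h(5/2) = 595/24.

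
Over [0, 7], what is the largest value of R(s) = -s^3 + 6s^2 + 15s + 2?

The derivative is -3s^2 + 12s + 15, whose only zero in [0, 7] is s = 5.
Candidates: R(0) = 2; R(5) = 102; R(7) = 58.
Hence the absolute maximum is 102 at s = 5.

102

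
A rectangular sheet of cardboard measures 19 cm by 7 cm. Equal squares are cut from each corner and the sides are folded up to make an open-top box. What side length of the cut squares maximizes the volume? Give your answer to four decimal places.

With cut size x, the volume is V(x) = x(19 − 2x)(7 − 2x) for 0 < x < 3.5.
V'(x) = 12x^2 − 104x + 133. Setting V'(x) = 0 gives x ≈ 1.5594 (the root in (0, 3.5)).
V''(x) = 24x − 104 is negative there, so this is the maximum; V ≈ 96.1185.

1.5594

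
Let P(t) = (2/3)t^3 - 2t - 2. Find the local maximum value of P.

Critical points: P'(t) = 2t^2 - 2 vanishes at t = -1, 1.
Second-derivative test with P''(t) = 4t: P''(-1) = -4 < 0 ⇒ local maximum; P''(1) = 4 > 0 ⇒ local minimum.
The local maximum is P(-1) = -2/3.

-2/3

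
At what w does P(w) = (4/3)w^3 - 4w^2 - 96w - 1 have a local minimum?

6

P'(w) = 4w^2 - 8w - 96. Setting P'(w) = 0 gives w ∈ {-4, 6}.
Since P''(w) = 8w - 8, we get P''(-4) = -40 < 0 ⇒ local maximum; P''(6) = 40 > 0 ⇒ local minimum.
So the local minimum value is P(6) = -433.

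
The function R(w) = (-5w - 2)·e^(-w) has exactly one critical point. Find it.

Differentiating with the product rule gives R'(w) = (5w - 3)·e^(-w). Since e^(-w) > 0, the only critical point is w = 3/5.
R''(3/5) has the same sign as 5 > 0, so this is a local minimum.
R(3/5) = (-5)·e^(-3/5) ≈ -2.7441.

3/5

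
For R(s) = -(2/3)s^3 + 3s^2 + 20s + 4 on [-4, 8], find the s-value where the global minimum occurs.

Differentiating, R'(s) = -2s^2 + 6s + 20; which vanishes at s = -2 and s = 5.
Evaluating at the critical points and endpoints: R(-4) = 44/3; R(-2) = -56/3; R(5) = 287/3; R(8) = 44/3.
The minimum over the interval is -56/3, attained at s = -2.

-2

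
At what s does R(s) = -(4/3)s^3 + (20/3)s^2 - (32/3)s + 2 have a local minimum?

R'(s) = -4s^2 + (40/3)s - 32/3. Setting R'(s) = 0 gives s ∈ {4/3, 2}.
Second-derivative test with R''(s) = -8s + 40/3: R''(4/3) = 8/3 > 0 ⇒ local minimum; R''(2) = -8/3 < 0 ⇒ local maximum.
So the local minimum value is R(4/3) = -286/81.

4/3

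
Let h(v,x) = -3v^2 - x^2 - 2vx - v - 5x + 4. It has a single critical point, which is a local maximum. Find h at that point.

49/4

∂h/∂v = -6v - 2x - 1 = 0 and ∂h/∂x = -2v - 2x - 5 = 0, so (v, x) = (1, -7/2).
The Hessian has h_{vv} = -6, h_{xx} = -2, h_{vx} = -2, giving D = 8 > 0 with h_{vv} < 0, so the point is a local maximum.
h(1, -7/2) = 49/4.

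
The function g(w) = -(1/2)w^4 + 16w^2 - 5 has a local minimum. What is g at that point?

-5

g'(w) = -2w^3 + 32w = 0 at w = -4, 0, 4.
Second-derivative test with g''(w) = -6w^2 + 32: g''(-4) = -64 < 0 ⇒ local maximum; g''(0) = 32 > 0 ⇒ local minimum; g''(4) = -64 < 0 ⇒ local maximum.
The local minimum is g(0) = -5.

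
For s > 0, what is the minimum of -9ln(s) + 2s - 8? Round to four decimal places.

f'(s) = -9/s + 2 = 0 gives s = 9/2.
f''(s) = 9/s², which is positive for s > 0, so this is a local minimum.
f(9/2) = -9·ln(9/2) + 9 - 8 ≈ -12.5367.

-12.5367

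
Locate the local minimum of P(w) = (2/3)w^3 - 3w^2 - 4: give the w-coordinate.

3

P'(w) = 2w^2 - 6w. Setting P'(w) = 0 gives w ∈ {0, 3}.
Since P''(w) = 4w - 6, we get P''(0) = -6 < 0 ⇒ local maximum; P''(3) = 6 > 0 ⇒ local minimum.
The local minimum is P(3) = -13.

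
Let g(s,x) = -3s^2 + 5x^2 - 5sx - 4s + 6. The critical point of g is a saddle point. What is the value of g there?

∂g/∂s = -6s - 5x - 4 = 0 and ∂g/∂x = -5s + 10x = 0, so (s, x) = (-8/17, -4/17).
The Hessian has g_{ss} = -6, g_{xx} = 10, g_{sx} = -5, giving D = -85 < 0, so the point is a saddle point.
g(-8/17, -4/17) = 118/17.

118/17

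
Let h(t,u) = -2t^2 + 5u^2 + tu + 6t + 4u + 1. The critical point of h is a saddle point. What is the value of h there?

165/41

∂h/∂t = -4t + u + 6 = 0 and ∂h/∂u = t + 10u + 4 = 0, so (t, u) = (56/41, -22/41).
The Hessian has h_{tt} = -4, h_{uu} = 10, h_{tu} = 1, giving D = -41 < 0, so the point is a saddle point.
h(56/41, -22/41) = 165/41.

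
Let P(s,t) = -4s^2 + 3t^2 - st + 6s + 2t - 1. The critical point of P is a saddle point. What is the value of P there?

55/49

∂P/∂s = -8s - t + 6 = 0 and ∂P/∂t = -s + 6t + 2 = 0, so (s, t) = (38/49, -10/49).
The Hessian has P_{ss} = -8, P_{tt} = 6, P_{st} = -1, giving D = -49 < 0, so the point is a saddle point.
P(38/49, -10/49) = 55/49.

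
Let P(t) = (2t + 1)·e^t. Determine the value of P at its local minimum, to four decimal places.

-0.4463

By the product rule, P'(t) = (2t + 3)·e^t. Since e^t > 0, the only critical point is t = -3/2.
P''(-3/2) has the same sign as 2 > 0, so this is a local minimum.
P(-3/2) = (-2)·e^(-3/2) ≈ -0.4463.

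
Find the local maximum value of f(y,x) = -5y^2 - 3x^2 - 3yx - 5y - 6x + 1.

72/17

∂f/∂y = -10y - 3x - 5 = 0 and ∂f/∂x = -3y - 6x - 6 = 0, so (y, x) = (-4/17, -15/17).
The Hessian has f_{yy} = -10, f_{xx} = -6, f_{yx} = -3, giving D = 51 > 0 with f_{yy} < 0, so the point is a local maximum.
f(-4/17, -15/17) = 72/17.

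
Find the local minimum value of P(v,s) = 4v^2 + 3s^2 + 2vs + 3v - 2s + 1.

-1/4

∂P/∂v = 8v + 2s + 3 = 0 and ∂P/∂s = 2v + 6s - 2 = 0, so (v, s) = (-1/2, 1/2).
The Hessian has P_{vv} = 8, P_{ss} = 6, P_{vs} = 2, giving D = 44 > 0 with P_{vv} > 0, so the point is a local minimum.
P(-1/2, 1/2) = -1/4.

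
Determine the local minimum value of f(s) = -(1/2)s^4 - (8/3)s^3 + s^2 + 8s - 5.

-59/6

f'(s) = -2s^3 - 8s^2 + 2s + 8. Setting f'(s) = 0 gives s ∈ {-4, -1, 1}.
Second-derivative test with f''(s) = -6s^2 - 16s + 2: f''(-4) = -30 < 0 ⇒ local maximum; f''(-1) = 12 > 0 ⇒ local minimum; f''(1) = -20 < 0 ⇒ local maximum.
Thus f has its local minimum at s = -1, with value -59/6.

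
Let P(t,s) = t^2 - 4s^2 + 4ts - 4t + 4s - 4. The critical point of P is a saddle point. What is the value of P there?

-7/2

∂P/∂t = 2t + 4s - 4 = 0 and ∂P/∂s = 4t - 8s + 4 = 0, so (t, s) = (1/2, 3/4).
The Hessian has P_{tt} = 2, P_{ss} = -8, P_{ts} = 4, giving D = -32 < 0, so the point is a saddle point.
P(1/2, 3/4) = -7/2.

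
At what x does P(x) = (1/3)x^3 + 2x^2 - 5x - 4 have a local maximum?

P'(x) = x^2 + 4x - 5 = 0 at x = -5, 1.
Since P''(x) = 2x + 4, we get P''(-5) = -6 < 0 ⇒ local maximum; P''(1) = 6 > 0 ⇒ local minimum.
So the local maximum value is P(-5) = 88/3.

-5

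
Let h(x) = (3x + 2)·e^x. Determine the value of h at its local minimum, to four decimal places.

By the product rule, h'(x) = (3x + 5)·e^x. Since e^x > 0, the only critical point is x = -5/3.
h''(-5/3) has the same sign as 3 > 0, so this is a local minimum.
h(-5/3) = (-3)·e^(-5/3) ≈ -0.5666.

-0.5666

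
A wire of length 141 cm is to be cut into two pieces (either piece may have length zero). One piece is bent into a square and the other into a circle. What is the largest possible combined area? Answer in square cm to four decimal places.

Let x be the length used for the square. Square side x/4; circle radius (141−x)/(2π).
A(x) = (x/4)² + π·((141−x)/(2π))² = x²/16 + (141−x)²/(4π) for 0 ≤ x ≤ 141. A'(x) = x/8 − (141−x)/(2π) = 0 gives x = 4·141/(π+4) ≈ 78.9740.
A'' > 0, so the interior critical point is a minimum; the maximum is at an endpoint. A(0) = 1582.0797 and A(141) = 1242.5625, so the largest area is 1582.0797.

1582.0797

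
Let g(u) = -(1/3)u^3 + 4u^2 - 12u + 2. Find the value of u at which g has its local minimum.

Critical points: g'(u) = -u^2 + 8u - 12 vanishes at u = 2, 6.
g''(u) = -2u + 8. g''(2) = 4 > 0 ⇒ local minimum; g''(6) = -4 < 0 ⇒ local maximum.
So the local minimum value is g(2) = -26/3.

2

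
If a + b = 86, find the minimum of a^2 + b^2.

3698

With a + b = 86, a^2 + b^2 = a^2 + (86 − a)^2.
The derivative 2a − 2(86 − a) = 4a − 172 vanishes at a = 43; second derivative 4 > 0, a minimum.
The minimum is 2·(43)^2 = 3698.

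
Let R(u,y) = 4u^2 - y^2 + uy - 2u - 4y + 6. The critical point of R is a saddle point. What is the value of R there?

∂R/∂u = 8u + y - 2 = 0 and ∂R/∂y = u - 2y - 4 = 0, so (u, y) = (8/17, -30/17).
The Hessian has R_{uu} = 8, R_{yy} = -2, R_{uy} = 1, giving D = -17 < 0, so the point is a saddle point.
R(8/17, -30/17) = 154/17.

154/17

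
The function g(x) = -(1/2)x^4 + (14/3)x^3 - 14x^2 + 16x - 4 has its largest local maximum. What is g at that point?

Critical points: g'(x) = -2x^3 + 14x^2 - 28x + 16 vanishes at x = 1, 2, 4.
g''(x) = -6x^2 + 28x - 28. g''(1) = -6 < 0 ⇒ local maximum; g''(2) = 4 > 0 ⇒ local minimum; g''(4) = -12 < 0 ⇒ local maximum.
The largest local maximum is g(4) = 20/3.

20/3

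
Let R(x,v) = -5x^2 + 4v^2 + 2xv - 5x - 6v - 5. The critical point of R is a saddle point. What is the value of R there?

∂R/∂x = -10x + 2v - 5 = 0 and ∂R/∂v = 2x + 8v - 6 = 0, so (x, v) = (-1/3, 5/6).
The Hessian has R_{xx} = -10, R_{vv} = 8, R_{xv} = 2, giving D = -84 < 0, so the point is a saddle point.
R(-1/3, 5/6) = -20/3.

-20/3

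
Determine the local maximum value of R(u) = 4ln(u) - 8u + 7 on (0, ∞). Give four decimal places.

R'(u) = 4/u − 8 = 0 gives u = 1/2.
R''(u) = -4/u², which is negative for u > 0, so this is a local maximum.
R(1/2) = 4·ln(1/2) - 4 + 7 ≈ 0.2274.

0.2274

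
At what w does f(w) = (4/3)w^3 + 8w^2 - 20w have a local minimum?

f'(w) = 4w^2 + 16w - 20. Setting f'(w) = 0 gives w ∈ {-5, 1}.
f''(w) = 8w + 16. f''(-5) = -24 < 0 ⇒ local maximum; f''(1) = 24 > 0 ⇒ local minimum.
Thus f has its local minimum at w = 1, with value -32/3.

1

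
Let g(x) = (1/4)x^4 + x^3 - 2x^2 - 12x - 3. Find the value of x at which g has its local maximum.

g'(x) = x^3 + 3x^2 - 4x - 12 = 0 at x = -3, -2, 2.
Second-derivative test with g''(x) = 3x^2 + 6x - 4: g''(-3) = 5 > 0 ⇒ local minimum; g''(-2) = -4 < 0 ⇒ local maximum; g''(2) = 20 > 0 ⇒ local minimum.
Thus g has its local maximum at x = -2, with value 9.

-2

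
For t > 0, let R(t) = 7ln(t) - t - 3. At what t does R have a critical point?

7

R'(t) = 7/t − 1 = 0 gives t = 7.
R''(t) = -7/t², which is negative for t > 0, so this is a local maximum.
R(7) = 7·ln(7) - 7 - 3 ≈ 3.6214.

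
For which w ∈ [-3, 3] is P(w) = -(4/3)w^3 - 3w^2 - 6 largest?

-3

P'(w) = -4w^2 - 6w, which vanishes at w = -3/2 and w = 0.
Evaluating at the critical points and endpoints: P(-3) = 3, P(-3/2) = -33/4, P(0) = -6, P(3) = -69.
Hence the absolute maximum is 3 at w = -3.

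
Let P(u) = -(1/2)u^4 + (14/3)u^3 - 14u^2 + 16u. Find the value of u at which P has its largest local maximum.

P'(u) = -2u^3 + 14u^2 - 28u + 16 = 0 at u = 1, 2, 4.
Second-derivative test with P''(u) = -6u^2 + 28u - 28: P''(1) = -6 < 0 ⇒ local maximum; P''(2) = 4 > 0 ⇒ local minimum; P''(4) = -12 < 0 ⇒ local maximum.
Thus P has its largest local maximum at u = 4, with value 32/3.

4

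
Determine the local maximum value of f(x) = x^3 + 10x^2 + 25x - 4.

f'(x) = 3x^2 + 20x + 25 = 0 at x = -5, -5/3.
f''(x) = 6x + 20. f''(-5) = -10 < 0 ⇒ local maximum; f''(-5/3) = 10 > 0 ⇒ local minimum.
Thus f has its local maximum at x = -5, with value -4.

-4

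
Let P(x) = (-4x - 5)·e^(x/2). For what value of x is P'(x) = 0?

By the product rule, P'(x) = (-2x - 13/2)·e^(x/2). Since e^(x/2) > 0, the only critical point is x = -13/4.
P''(-13/4) has the same sign as -2 < 0, so this is a local maximum.
P(-13/4) = (8)·e^(-13/8) ≈ 1.5753.

-13/4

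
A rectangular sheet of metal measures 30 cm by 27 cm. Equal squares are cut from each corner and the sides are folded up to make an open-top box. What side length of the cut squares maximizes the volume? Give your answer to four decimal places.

4.7303

With cut size x, the volume is V(x) = x(30 − 2x)(27 − 2x) for 0 < x < 13.5.
V'(x) = 12x^2 − 228x + 810. Setting V'(x) = 0 gives x ≈ 4.7303 (the root in (0, 13.5)).
V''(x) = 24x − 228 is negative there, so this is the maximum; V ≈ 1704.0847.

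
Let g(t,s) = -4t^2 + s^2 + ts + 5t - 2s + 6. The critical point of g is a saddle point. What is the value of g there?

∂g/∂t = -8t + s + 5 = 0 and ∂g/∂s = t + 2s - 2 = 0, so (t, s) = (12/17, 11/17).
The Hessian has g_{tt} = -8, g_{ss} = 2, g_{ts} = 1, giving D = -17 < 0, so the point is a saddle point.
g(12/17, 11/17) = 121/17.

121/17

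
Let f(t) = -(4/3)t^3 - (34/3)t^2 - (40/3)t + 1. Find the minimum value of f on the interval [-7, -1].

The derivative is -4t^2 - (68/3)t - 40/3, whose only zero in [-7, -1] is t = -5.
Candidates: f(-7) = -11/3,  f(-5) = -49,  f(-1) = 13/3.
So the minimum is f(-5) = -49.

-49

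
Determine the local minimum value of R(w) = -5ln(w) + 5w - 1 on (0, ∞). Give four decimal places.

4.0000

R'(w) = -5/w + 5 = 0 gives w = 1.
R''(w) = 5/w², which is positive for w > 0, so this is a local minimum.
R(1) = -5·ln(1) + 5 - 1 ≈ 4.0000.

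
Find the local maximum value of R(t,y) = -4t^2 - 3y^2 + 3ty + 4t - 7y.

160/39

∂R/∂t = -8t + 3y + 4 = 0 and ∂R/∂y = 3t - 6y - 7 = 0, so (t, y) = (1/13, -44/39).
The Hessian has R_{tt} = -8, R_{yy} = -6, R_{ty} = 3, giving D = 39 > 0 with R_{tt} < 0, so the point is a local maximum.
R(1/13, -44/39) = 160/39.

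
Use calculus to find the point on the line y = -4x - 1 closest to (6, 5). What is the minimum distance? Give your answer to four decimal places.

Minimize D(x)^2 = (x - 6)^2 + (-4x - 6)^2.
d/dx[D^2] = 2(x - 6) + 2·(-4)·(-4x - 6) = 0 ⇒ x = -18/17.
Then y = 55/17 and the distance is √(900/17) ≈ 7.2761.

7.2761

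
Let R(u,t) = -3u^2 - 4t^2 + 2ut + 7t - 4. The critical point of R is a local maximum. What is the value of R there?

∂R/∂u = -6u + 2t = 0 and ∂R/∂t = 2u - 8t + 7 = 0, so (u, t) = (7/22, 21/22).
The Hessian has R_{uu} = -6, R_{tt} = -8, R_{ut} = 2, giving D = 44 > 0 with R_{uu} < 0, so the point is a local maximum.
R(7/22, 21/22) = -29/44.

-29/44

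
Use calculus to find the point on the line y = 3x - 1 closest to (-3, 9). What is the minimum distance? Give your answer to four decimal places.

Minimize D(x)^2 = (x + 3)^2 + (3x - 10)^2.
d/dx[D^2] = 2(x + 3) + 2·3·(3x - 10) = 0 ⇒ x = 27/10.
Then y = 71/10 and the distance is √(361/10) ≈ 6.0083.

6.0083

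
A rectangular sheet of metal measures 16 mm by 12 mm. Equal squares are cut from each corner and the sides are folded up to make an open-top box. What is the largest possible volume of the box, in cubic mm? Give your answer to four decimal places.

With cut size x, the volume is V(x) = x(16 − 2x)(12 − 2x) for 0 < x < 6.
V'(x) = 12x^2 − 112x + 192. Setting V'(x) = 0 gives x ≈ 2.2630 (the root in (0, 6)).
V''(x) = 24x − 112 is negative there, so this is the maximum; V ≈ 194.0674.

194.0674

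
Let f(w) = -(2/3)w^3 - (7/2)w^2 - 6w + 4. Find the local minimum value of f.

f'(w) = -2w^2 - 7w - 6. Setting f'(w) = 0 gives w ∈ {-2, -3/2}.
Second-derivative test with f''(w) = -4w - 7: f''(-2) = 1 > 0 ⇒ local minimum; f''(-3/2) = -1 < 0 ⇒ local maximum.
So the local minimum value is f(-2) = 22/3.

22/3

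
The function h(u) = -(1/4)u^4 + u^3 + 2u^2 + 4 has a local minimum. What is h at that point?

4

h'(u) = -u^3 + 3u^2 + 4u. Setting h'(u) = 0 gives u ∈ {-1, 0, 4}.
h''(u) = -3u^2 + 6u + 4. h''(-1) = -5 < 0 ⇒ local maximum; h''(0) = 4 > 0 ⇒ local minimum; h''(4) = -20 < 0 ⇒ local maximum.
So the local minimum value is h(0) = 4.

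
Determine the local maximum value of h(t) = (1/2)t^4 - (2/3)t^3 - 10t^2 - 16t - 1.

37/6

h'(t) = 2t^3 - 2t^2 - 20t - 16 = 0 at t = -2, -1, 4.
h''(t) = 6t^2 - 4t - 20. h''(-2) = 12 > 0 ⇒ local minimum; h''(-1) = -10 < 0 ⇒ local maximum; h''(4) = 60 > 0 ⇒ local minimum.
So the local maximum value is h(-1) = 37/6.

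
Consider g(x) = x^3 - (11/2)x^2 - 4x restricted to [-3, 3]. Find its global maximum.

37/54

The derivative is 3x^2 - 11x - 4, whose only zero in [-3, 3] is x = -1/3.
Compare values at every candidate in [-3, 3]: g(-3) = -129/2; g(-1/3) = 37/54; g(3) = -69/2.
So the maximum is g(-1/3) = 37/54.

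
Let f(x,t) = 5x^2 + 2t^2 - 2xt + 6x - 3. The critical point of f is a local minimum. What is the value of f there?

-5

∂f/∂x = 10x - 2t + 6 = 0 and ∂f/∂t = -2x + 4t = 0, so (x, t) = (-2/3, -1/3).
The Hessian has f_{xx} = 10, f_{tt} = 4, f_{xt} = -2, giving D = 36 > 0 with f_{xx} > 0, so the point is a local minimum.
f(-2/3, -1/3) = -5.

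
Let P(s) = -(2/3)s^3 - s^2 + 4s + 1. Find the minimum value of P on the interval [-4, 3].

P'(s) = -2s^2 - 2s + 4, which vanishes at s = -2 and s = 1.
Compare values at every candidate in [-4, 3]: P(-4) = 35/3,  P(-2) = -17/3,  P(1) = 10/3,  P(3) = -14.
So the minimum is P(3) = -14.

-14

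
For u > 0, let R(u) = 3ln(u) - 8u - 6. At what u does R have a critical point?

3/8

R'(u) = 3/u − 8 = 0 gives u = 3/8.
R''(u) = -3/u², which is negative for u > 0, so this is a local maximum.
R(3/8) = 3·ln(3/8) - 3 - 6 ≈ -11.9425.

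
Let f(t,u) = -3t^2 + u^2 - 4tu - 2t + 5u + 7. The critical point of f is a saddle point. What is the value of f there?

∂f/∂t = -6t - 4u - 2 = 0 and ∂f/∂u = -4t + 2u + 5 = 0, so (t, u) = (4/7, -19/14).
The Hessian has f_{tt} = -6, f_{uu} = 2, f_{tu} = -4, giving D = -28 < 0, so the point is a saddle point.
f(4/7, -19/14) = 85/28.

85/28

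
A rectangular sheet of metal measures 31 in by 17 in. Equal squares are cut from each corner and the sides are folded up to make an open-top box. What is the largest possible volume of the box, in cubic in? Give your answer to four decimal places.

With cut size x, the volume is V(x) = x(31 − 2x)(17 − 2x) for 0 < x < 8.5.
V'(x) = 12x^2 − 192x + 527. Setting V'(x) = 0 gives x ≈ 3.5186 (the root in (0, 8.5)).
V''(x) = 24x − 192 is negative there, so this is the maximum; V ≈ 840.0185.

840.0185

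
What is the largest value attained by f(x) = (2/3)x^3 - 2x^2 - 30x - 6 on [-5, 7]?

The derivative is 2x^2 - 4x - 30, which vanishes at x = -3 and x = 5.
Candidates: f(-5) = 32/3, f(-3) = 48, f(5) = -368/3, f(7) = -256/3.
Hence the absolute maximum is 48 at x = -3.

48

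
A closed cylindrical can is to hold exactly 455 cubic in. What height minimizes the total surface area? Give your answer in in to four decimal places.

8.3363

With radius r and height h, πr²h = 455 so h = 455/(πr²), and S(r) = 2πr² + 2πrh = 2πr² + 2·455/r.
S'(r) = 4πr − 2·455/r² = 0 ⇒ r³ = 455/(2π), so r ≈ 4.1682 and h = 2r ≈ 8.3363.
S''(r) = 4π + 4·455/r³ > 0, so this is the minimum; S ≈ 327.4830.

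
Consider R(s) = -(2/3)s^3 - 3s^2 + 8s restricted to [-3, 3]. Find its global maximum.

13/3

R'(s) = -2s^2 - 6s + 8, whose only zero in [-3, 3] is s = 1.
Compare values at every candidate in [-3, 3]: R(-3) = -33; R(1) = 13/3; R(3) = -21.
So the maximum is R(1) = 13/3.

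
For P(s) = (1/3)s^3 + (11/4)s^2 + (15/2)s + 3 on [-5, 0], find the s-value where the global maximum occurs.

0

Differentiating, P'(s) = s^2 + (11/2)s + 15/2; which vanishes at s = -3 and s = -5/2.
Compare values at every candidate in [-5, 0]: P(-5) = -89/12, P(-3) = -15/4, P(-5/2) = -181/48, P(0) = 3.
So the maximum is P(0) = 3.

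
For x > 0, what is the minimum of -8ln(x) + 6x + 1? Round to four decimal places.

h'(x) = -8/x + 6 = 0 gives x = 4/3.
h''(x) = 8/x², which is positive for x > 0, so this is a local minimum.
h(4/3) = -8·ln(4/3) + 8 + 1 ≈ 6.6985.

6.6985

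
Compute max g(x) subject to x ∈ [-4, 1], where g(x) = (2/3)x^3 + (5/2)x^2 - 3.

Differentiating, g'(x) = 2x^2 + 5x; which vanishes at x = -5/2 and x = 0.
Compare values at every candidate in [-4, 1]: g(-4) = -17/3; g(-5/2) = 53/24; g(0) = -3; g(1) = 1/6.
The maximum over the interval is 53/24, attained at x = -5/2.

53/24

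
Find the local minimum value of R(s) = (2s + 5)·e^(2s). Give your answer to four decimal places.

-0.0025

R'(s) = 2·e^(2s) + (2s + 5)·2·e^(2s) = (4s + 12)·e^(2s). Since e^(2s) > 0, the only critical point is s = -3.
R''(-3) has the same sign as 4 > 0, so this is a local minimum.
R(-3) = (-1)·e^(-6) ≈ -0.0025.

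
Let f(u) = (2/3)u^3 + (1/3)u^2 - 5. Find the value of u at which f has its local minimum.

0

Critical points: f'(u) = 2u^2 + (2/3)u vanishes at u = -1/3, 0.
Second-derivative test with f''(u) = 4u + 2/3: f''(-1/3) = -2/3 < 0 ⇒ local maximum; f''(0) = 2/3 > 0 ⇒ local minimum.
So the local minimum value is f(0) = -5.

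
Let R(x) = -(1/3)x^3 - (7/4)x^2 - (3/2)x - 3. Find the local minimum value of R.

-21/4

R'(x) = -x^2 - (7/2)x - 3/2. Setting R'(x) = 0 gives x ∈ {-3, -1/2}.
Since R''(x) = -2x - 7/2, we get R''(-3) = 5/2 > 0 ⇒ local minimum; R''(-1/2) = -5/2 < 0 ⇒ local maximum.
Thus R has its local minimum at x = -3, with value -21/4.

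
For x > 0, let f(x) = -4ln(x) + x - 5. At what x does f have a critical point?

f'(x) = -4/x + 1 = 0 gives x = 4.
f''(x) = 4/x², which is positive for x > 0, so this is a local minimum.
f(4) = -4·ln(4) + 4 - 5 ≈ -6.5452.

4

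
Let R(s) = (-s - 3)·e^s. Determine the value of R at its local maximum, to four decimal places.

R'(s) = (-1)·e^s + (-s - 3)·1·e^s = (-s - 4)·e^s. Since e^s > 0, the only critical point is s = -4.
R''(-4) has the same sign as -1 < 0, so this is a local maximum.
R(-4) = (1)·e^(-4) ≈ 0.0183.

0.0183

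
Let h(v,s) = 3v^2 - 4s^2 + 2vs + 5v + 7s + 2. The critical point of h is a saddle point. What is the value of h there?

∂h/∂v = 6v + 2s + 5 = 0 and ∂h/∂s = 2v - 8s + 7 = 0, so (v, s) = (-27/26, 8/13).
The Hessian has h_{vv} = 6, h_{ss} = -8, h_{vs} = 2, giving D = -52 < 0, so the point is a saddle point.
h(-27/26, 8/13) = 81/52.

81/52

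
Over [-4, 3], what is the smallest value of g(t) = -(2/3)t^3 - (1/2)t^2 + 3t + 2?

-23/2

The derivative is -2t^2 - t + 3, which vanishes at t = -3/2 and t = 1.
Compare values at every candidate in [-4, 3]: g(-4) = 74/3; g(-3/2) = -11/8; g(1) = 23/6; g(3) = -23/2.
So the minimum is g(3) = -23/2.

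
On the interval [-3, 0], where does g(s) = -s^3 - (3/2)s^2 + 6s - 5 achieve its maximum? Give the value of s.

The derivative is -3s^2 - 3s + 6, whose only zero in [-3, 0] is s = -2.
Compare values at every candidate in [-3, 0]: g(-3) = -19/2,  g(-2) = -15,  g(0) = -5.
So the maximum is g(0) = -5.

0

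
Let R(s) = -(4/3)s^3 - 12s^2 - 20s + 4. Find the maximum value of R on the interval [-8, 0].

The derivative is -4s^2 - 24s - 20, which vanishes at s = -5 and s = -1.
Compare values at every candidate in [-8, 0]: R(-8) = 236/3,  R(-5) = -88/3,  R(-1) = 40/3,  R(0) = 4.
So the maximum is R(-8) = 236/3.

236/3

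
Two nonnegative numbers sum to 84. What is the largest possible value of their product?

1764

With x + y = 84, the product is P(x) = x(84 − x).
P'(x) = 84 − 2x = 0 gives x = 42; P'' = −2 < 0, so this is the maximum.
P = 42·42 = 1764.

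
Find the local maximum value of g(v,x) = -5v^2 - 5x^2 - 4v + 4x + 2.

18/5

∂g/∂v = -10v - 4 = 0 and ∂g/∂x = -10x + 4 = 0, so (v, x) = (-2/5, 2/5).
The Hessian has g_{vv} = -10, g_{xx} = -10, g_{vx} = 0, giving D = 100 > 0 with g_{vv} < 0, so the point is a local maximum.
g(-2/5, 2/5) = 18/5.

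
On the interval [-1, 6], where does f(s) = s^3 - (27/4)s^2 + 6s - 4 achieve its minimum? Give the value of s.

4

The derivative is 3s^2 - (27/2)s + 6, which vanishes at s = 1/2 and s = 4.
Evaluating at the critical points and endpoints: f(-1) = -71/4,  f(1/2) = -41/16,  f(4) = -24,  f(6) = 5.
So the minimum is f(4) = -24.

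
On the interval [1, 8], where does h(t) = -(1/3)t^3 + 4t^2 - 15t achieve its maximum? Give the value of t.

1

h'(t) = -t^2 + 8t - 15, which vanishes at t = 3 and t = 5.
Compare values at every candidate in [1, 8]: h(1) = -34/3; h(3) = -18; h(5) = -50/3; h(8) = -104/3.
The maximum over the interval is -34/3, attained at t = 1.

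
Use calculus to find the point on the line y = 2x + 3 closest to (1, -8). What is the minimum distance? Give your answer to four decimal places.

5.8138

Minimize D(x)^2 = (x - 1)^2 + (2x + 11)^2.
d/dx[D^2] = 2(x - 1) + 2·2·(2x + 11) = 0 ⇒ x = -21/5.
Then y = -27/5 and the distance is √(169/5) ≈ 5.8138.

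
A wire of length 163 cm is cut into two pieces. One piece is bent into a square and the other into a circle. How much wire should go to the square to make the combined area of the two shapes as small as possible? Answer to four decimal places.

91.2962

Let x be the length used for the square. Square side x/4; circle radius (163−x)/(2π).
A(x) = (x/4)² + π·((163−x)/(2π))² = x²/16 + (163−x)²/(4π) for 0 ≤ x ≤ 163. A'(x) = x/8 − (163−x)/(2π) = 0 gives x = 4·163/(π+4) ≈ 91.2962.
A'' = 1/8 + 1/(2π) > 0, so this gives the minimum combined area; x ≈ 91.2962 cm to the square.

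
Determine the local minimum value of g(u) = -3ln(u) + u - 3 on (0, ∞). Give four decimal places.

-3.2958

g'(u) = -3/u + 1 = 0 gives u = 3.
g''(u) = 3/u², which is positive for u > 0, so this is a local minimum.
g(3) = -3·ln(3) + 3 - 3 ≈ -3.2958.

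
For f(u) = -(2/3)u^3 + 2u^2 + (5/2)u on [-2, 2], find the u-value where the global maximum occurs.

f'(u) = -2u^2 + 4u + 5/2, whose only zero in [-2, 2] is u = -1/2.
Compare values at every candidate in [-2, 2]: f(-2) = 25/3,  f(-1/2) = -2/3,  f(2) = 23/3.
The maximum over the interval is 25/3, attained at u = -2.

-2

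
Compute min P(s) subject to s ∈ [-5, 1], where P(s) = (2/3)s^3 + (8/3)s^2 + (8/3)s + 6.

-24

P'(s) = 2s^2 + (16/3)s + 8/3, which vanishes at s = -2 and s = -2/3.
Compare values at every candidate in [-5, 1]: P(-5) = -24,  P(-2) = 6,  P(-2/3) = 422/81,  P(1) = 12.
Hence the absolute minimum is -24 at s = -5.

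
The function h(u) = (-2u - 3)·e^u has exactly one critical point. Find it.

-5/2

By the product rule, h'(u) = (-2u - 5)·e^u. Since e^u > 0, the only critical point is u = -5/2.
h''(-5/2) has the same sign as -2 < 0, so this is a local maximum.
h(-5/2) = (2)·e^(-5/2) ≈ 0.1642.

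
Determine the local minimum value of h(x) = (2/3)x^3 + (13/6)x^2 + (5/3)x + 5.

37/8

Critical points: h'(x) = 2x^2 + (13/3)x + 5/3 vanishes at x = -5/3, -1/2.
Second-derivative test with h''(x) = 4x + 13/3: h''(-5/3) = -7/3 < 0 ⇒ local maximum; h''(-1/2) = 7/3 > 0 ⇒ local minimum.
The local minimum is h(-1/2) = 37/8.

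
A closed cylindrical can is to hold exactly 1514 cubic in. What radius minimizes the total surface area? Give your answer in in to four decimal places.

With radius r and height h, πr²h = 1514 so h = 1514/(πr²), and S(r) = 2πr² + 2πrh = 2πr² + 2·1514/r.
S'(r) = 4πr − 2·1514/r² = 0 ⇒ r³ = 1514/(2π), so r ≈ 6.2227 and h = 2r ≈ 12.4455.
S''(r) = 4π + 4·1514/r³ > 0, so this is the minimum; S ≈ 729.9030.

6.2227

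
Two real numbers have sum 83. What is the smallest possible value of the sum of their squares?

6889/2

With a + b = 83, a^2 + b^2 = a^2 + (83 − a)^2.
The derivative 2a − 2(83 − a) = 4a − 166 vanishes at a = 83/2; second derivative 4 > 0, a minimum.
The minimum is 2·(83/2)^2 = 6889/2.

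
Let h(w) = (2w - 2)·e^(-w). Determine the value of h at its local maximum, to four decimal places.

Differentiating with the product rule gives h'(w) = (-2w + 4)·e^(-w). Since e^(-w) > 0, the only critical point is w = 2.
h''(2) has the same sign as -2 < 0, so this is a local maximum.
h(2) = (2)·e^(-2) ≈ 0.2707.

0.2707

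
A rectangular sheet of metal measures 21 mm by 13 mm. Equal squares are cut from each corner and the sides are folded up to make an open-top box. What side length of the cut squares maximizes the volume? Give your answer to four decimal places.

2.6071

With cut size x, the volume is V(x) = x(21 − 2x)(13 − 2x) for 0 < x < 6.5.
V'(x) = 12x^2 − 136x + 273. Setting V'(x) = 0 gives x ≈ 2.6071 (the root in (0, 6.5)).
V''(x) = 24x − 136 is negative there, so this is the maximum; V ≈ 320.4258.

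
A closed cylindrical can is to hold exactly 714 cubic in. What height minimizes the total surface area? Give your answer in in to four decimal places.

With radius r and height h, πr²h = 714 so h = 714/(πr²), and S(r) = 2πr² + 2πrh = 2πr² + 2·714/r.
S'(r) = 4πr − 2·714/r² = 0 ⇒ r³ = 714/(2π), so r ≈ 4.8437 and h = 2r ≈ 9.6873.
S''(r) = 4π + 4·714/r³ > 0, so this is the minimum; S ≈ 442.2285.

9.6873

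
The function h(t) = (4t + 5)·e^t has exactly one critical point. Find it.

By the product rule, h'(t) = (4t + 9)·e^t. Since e^t > 0, the only critical point is t = -9/4.
h''(-9/4) has the same sign as 4 > 0, so this is a local minimum.
h(-9/4) = (-4)·e^(-9/4) ≈ -0.4216.

-9/4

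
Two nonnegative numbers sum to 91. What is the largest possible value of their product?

With x + y = 91, the product is P(x) = x(91 − x).
P'(x) = 91 − 2x = 0 gives x = 91/2; P'' = −2 < 0, so this is the maximum.
P = 91/2·91/2 = 8281/4.

8281/4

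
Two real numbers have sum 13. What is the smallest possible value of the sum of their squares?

169/2

With a + b = 13, a^2 + b^2 = a^2 + (13 − a)^2.
The derivative 2a − 2(13 − a) = 4a − 26 vanishes at a = 13/2; second derivative 4 > 0, a minimum.
The minimum is 2·(13/2)^2 = 169/2.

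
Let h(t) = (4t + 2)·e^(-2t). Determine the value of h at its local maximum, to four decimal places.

2.0000

Differentiating with the product rule gives h'(t) = (-8t)·e^(-2t). Since e^(-2t) > 0, the only critical point is t = 0.
h''(0) has the same sign as -8 < 0, so this is a local maximum.
h(0) = (2)·e^(0) ≈ 2.0000.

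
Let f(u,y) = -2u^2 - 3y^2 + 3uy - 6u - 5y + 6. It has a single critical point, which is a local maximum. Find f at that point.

338/15

∂f/∂u = -4u + 3y - 6 = 0 and ∂f/∂y = 3u - 6y - 5 = 0, so (u, y) = (-17/5, -38/15).
The Hessian has f_{uu} = -4, f_{yy} = -6, f_{uy} = 3, giving D = 15 > 0 with f_{uu} < 0, so the point is a local maximum.
f(-17/5, -38/15) = 338/15.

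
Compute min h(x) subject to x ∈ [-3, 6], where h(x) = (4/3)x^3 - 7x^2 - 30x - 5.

-490/3

h'(x) = 4x^2 - 14x - 30, which vanishes at x = -3/2 and x = 5.
Candidates: h(-3) = -14, h(-3/2) = 79/4, h(5) = -490/3, h(6) = -149.
So the minimum is h(5) = -490/3.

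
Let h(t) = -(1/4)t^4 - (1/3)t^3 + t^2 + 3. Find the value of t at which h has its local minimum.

0

h'(t) = -t^3 - t^2 + 2t. Setting h'(t) = 0 gives t ∈ {-2, 0, 1}.
Since h''(t) = -3t^2 - 2t + 2, we get h''(-2) = -6 < 0 ⇒ local maximum; h''(0) = 2 > 0 ⇒ local minimum; h''(1) = -3 < 0 ⇒ local maximum.
So the local minimum value is h(0) = 3.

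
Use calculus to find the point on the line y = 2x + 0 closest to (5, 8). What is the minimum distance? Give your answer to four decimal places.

0.8944

Minimize D(x)^2 = (x - 5)^2 + (2x - 8)^2.
d/dx[D^2] = 2(x - 5) + 2·2·(2x - 8) = 0 ⇒ x = 21/5.
Then y = 42/5 and the distance is √(4/5) ≈ 0.8944.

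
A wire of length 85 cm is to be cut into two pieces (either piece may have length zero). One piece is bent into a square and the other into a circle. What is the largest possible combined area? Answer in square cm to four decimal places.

Let x be the length used for the square. Square side x/4; circle radius (85−x)/(2π).
A(x) = (x/4)² + π·((85−x)/(2π))² = x²/16 + (85−x)²/(4π) for 0 ≤ x ≤ 85. A'(x) = x/8 − (85−x)/(2π) = 0 gives x = 4·85/(π+4) ≈ 47.6084.
A'' > 0, so the interior critical point is a minimum; the maximum is at an endpoint. A(0) = 574.9472 and A(85) = 451.5625, so the largest area is 574.9472.

574.9472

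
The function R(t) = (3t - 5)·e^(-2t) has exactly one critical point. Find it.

13/6

R'(t) = 3·e^(-2t) + (3t - 5)·(-2)·e^(-2t) = (-6t + 13)·e^(-2t). Since e^(-2t) > 0, the only critical point is t = 13/6.
R''(13/6) has the same sign as -6 < 0, so this is a local maximum.
R(13/6) = (3/2)·e^(-13/3) ≈ 0.0197.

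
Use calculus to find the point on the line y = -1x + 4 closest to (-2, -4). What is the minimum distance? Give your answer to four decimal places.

Minimize D(x)^2 = (x + 2)^2 + (-x + 8)^2.
d/dx[D^2] = 2(x + 2) + 2·(-1)·(-x + 8) = 0 ⇒ x = 3.
Then y = 1 and the distance is √(50) ≈ 7.0711.

7.0711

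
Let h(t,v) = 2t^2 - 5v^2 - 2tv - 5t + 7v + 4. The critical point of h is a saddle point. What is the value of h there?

∂h/∂t = 4t - 2v - 5 = 0 and ∂h/∂v = -2t - 10v + 7 = 0, so (t, v) = (16/11, 9/22).
The Hessian has h_{tt} = 4, h_{vv} = -10, h_{tv} = -2, giving D = -44 < 0, so the point is a saddle point.
h(16/11, 9/22) = 79/44.

79/44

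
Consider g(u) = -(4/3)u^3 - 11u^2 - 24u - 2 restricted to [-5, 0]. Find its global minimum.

Differentiating, g'(u) = -4u^2 - 22u - 24; which vanishes at u = -4 and u = -3/2.
Candidates: g(-5) = 29/3; g(-4) = 10/3; g(-3/2) = 55/4; g(0) = -2.
The minimum over the interval is -2, attained at u = 0.

-2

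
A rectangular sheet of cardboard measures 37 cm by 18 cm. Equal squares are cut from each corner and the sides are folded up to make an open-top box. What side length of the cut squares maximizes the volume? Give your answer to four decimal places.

With cut size x, the volume is V(x) = x(37 − 2x)(18 − 2x) for 0 < x < 9.
V'(x) = 12x^2 − 220x + 666. Setting V'(x) = 0 gives x ≈ 3.8255 (the root in (0, 9)).
V''(x) = 24x − 220 is negative there, so this is the maximum; V ≈ 1161.9298.

3.8255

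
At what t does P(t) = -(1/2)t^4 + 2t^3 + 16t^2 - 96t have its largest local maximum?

P'(t) = -2t^3 + 6t^2 + 32t - 96. Setting P'(t) = 0 gives t ∈ {-4, 3, 4}.
Since P''(t) = -6t^2 + 12t + 32, we get P''(-4) = -112 < 0 ⇒ local maximum; P''(3) = 14 > 0 ⇒ local minimum; P''(4) = -16 < 0 ⇒ local maximum.
Thus P has its largest local maximum at t = -4, with value 384.

-4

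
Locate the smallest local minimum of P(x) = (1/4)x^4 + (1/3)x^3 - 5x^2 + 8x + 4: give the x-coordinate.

-4

Critical points: P'(x) = x^3 + x^2 - 10x + 8 vanishes at x = -4, 1, 2.
P''(x) = 3x^2 + 2x - 10. P''(-4) = 30 > 0 ⇒ local minimum; P''(1) = -5 < 0 ⇒ local maximum; P''(2) = 6 > 0 ⇒ local minimum.
The smallest local minimum is P(-4) = -196/3.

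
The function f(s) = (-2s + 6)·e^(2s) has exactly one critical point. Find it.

Differentiating with the product rule gives f'(s) = (-4s + 10)·e^(2s). Since e^(2s) > 0, the only critical point is s = 5/2.
f''(5/2) has the same sign as -4 < 0, so this is a local maximum.
f(5/2) = (1)·e^(5) ≈ 148.4132.

5/2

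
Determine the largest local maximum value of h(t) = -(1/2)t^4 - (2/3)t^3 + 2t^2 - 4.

4/3

h'(t) = -2t^3 - 2t^2 + 4t = 0 at t = -2, 0, 1.
Since h''(t) = -6t^2 - 4t + 4, we get h''(-2) = -12 < 0 ⇒ local maximum; h''(0) = 4 > 0 ⇒ local minimum; h''(1) = -6 < 0 ⇒ local maximum.
So the largest local maximum value is h(-2) = 4/3.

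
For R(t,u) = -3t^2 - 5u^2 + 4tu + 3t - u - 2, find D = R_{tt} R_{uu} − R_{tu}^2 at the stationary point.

∂R/∂t = -6t + 4u + 3 = 0 and ∂R/∂u = 4t - 10u - 1 = 0, so (t, u) = (13/22, 3/22).
The Hessian has R_{tt} = -6, R_{uu} = -10, R_{tu} = 4, giving D = 44 > 0 with R_{tt} < 0, so the point is a local maximum.
D = (-6)·(-10) − (4)^2 = 44.

44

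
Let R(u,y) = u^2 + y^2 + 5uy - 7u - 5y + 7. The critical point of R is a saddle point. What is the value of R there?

46/21

∂R/∂u = 2u + 5y - 7 = 0 and ∂R/∂y = 5u + 2y - 5 = 0, so (u, y) = (11/21, 25/21).
The Hessian has R_{uu} = 2, R_{yy} = 2, R_{uy} = 5, giving D = -21 < 0, so the point is a saddle point.
R(11/21, 25/21) = 46/21.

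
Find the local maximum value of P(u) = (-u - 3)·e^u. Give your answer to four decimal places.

P'(u) = (-1)·e^u + (-u - 3)·1·e^u = (-u - 4)·e^u. Since e^u > 0, the only critical point is u = -4.
P''(-4) has the same sign as -1 < 0, so this is a local maximum.
P(-4) = (1)·e^(-4) ≈ 0.0183.

0.0183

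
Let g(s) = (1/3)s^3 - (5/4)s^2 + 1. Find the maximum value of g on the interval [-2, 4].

7/3

Differentiating, g'(s) = s^2 - (5/2)s; which vanishes at s = 0 and s = 5/2.
Candidates: g(-2) = -20/3,  g(0) = 1,  g(5/2) = -77/48,  g(4) = 7/3.
So the maximum is g(4) = 7/3.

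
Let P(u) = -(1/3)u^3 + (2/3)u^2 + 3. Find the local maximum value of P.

275/81

Critical points: P'(u) = -u^2 + (4/3)u vanishes at u = 0, 4/3.
Second-derivative test with P''(u) = -2u + 4/3: P''(0) = 4/3 > 0 ⇒ local minimum; P''(4/3) = -4/3 < 0 ⇒ local maximum.
Thus P has its local maximum at u = 4/3, with value 275/81.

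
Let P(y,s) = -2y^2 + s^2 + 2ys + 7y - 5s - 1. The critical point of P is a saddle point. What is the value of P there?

19/4

∂P/∂y = -4y + 2s + 7 = 0 and ∂P/∂s = 2y + 2s - 5 = 0, so (y, s) = (2, 1/2).
The Hessian has P_{yy} = -4, P_{ss} = 2, P_{ys} = 2, giving D = -12 < 0, so the point is a saddle point.
P(2, 1/2) = 19/4.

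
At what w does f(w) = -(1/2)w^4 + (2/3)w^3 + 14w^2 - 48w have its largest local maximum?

-4

Critical points: f'(w) = -2w^3 + 2w^2 + 28w - 48 vanishes at w = -4, 2, 3.
Since f''(w) = -6w^2 + 4w + 28, we get f''(-4) = -84 < 0 ⇒ local maximum; f''(2) = 12 > 0 ⇒ local minimum; f''(3) = -14 < 0 ⇒ local maximum.
The largest local maximum is f(-4) = 736/3.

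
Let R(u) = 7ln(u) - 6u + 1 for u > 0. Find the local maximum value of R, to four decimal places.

R'(u) = 7/u − 6 = 0 gives u = 7/6.
R''(u) = -7/u², which is negative for u > 0, so this is a local maximum.
R(7/6) = 7·ln(7/6) - 7 + 1 ≈ -4.9209.

-4.9209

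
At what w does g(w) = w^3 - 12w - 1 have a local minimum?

g'(w) = 3w^2 - 12. Setting g'(w) = 0 gives w ∈ {-2, 2}.
Second-derivative test with g''(w) = 6w: g''(-2) = -12 < 0 ⇒ local maximum; g''(2) = 12 > 0 ⇒ local minimum.
The local minimum is g(2) = -17.

2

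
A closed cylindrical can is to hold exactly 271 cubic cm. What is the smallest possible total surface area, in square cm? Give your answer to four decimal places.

With radius r and height h, πr²h = 271 so h = 271/(πr²), and S(r) = 2πr² + 2πrh = 2πr² + 2·271/r.
S'(r) = 4πr − 2·271/r² = 0 ⇒ r³ = 271/(2π), so r ≈ 3.5070 and h = 2r ≈ 7.0139.
S''(r) = 4π + 4·271/r³ > 0, so this is the minimum; S ≈ 231.8253.

231.8253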